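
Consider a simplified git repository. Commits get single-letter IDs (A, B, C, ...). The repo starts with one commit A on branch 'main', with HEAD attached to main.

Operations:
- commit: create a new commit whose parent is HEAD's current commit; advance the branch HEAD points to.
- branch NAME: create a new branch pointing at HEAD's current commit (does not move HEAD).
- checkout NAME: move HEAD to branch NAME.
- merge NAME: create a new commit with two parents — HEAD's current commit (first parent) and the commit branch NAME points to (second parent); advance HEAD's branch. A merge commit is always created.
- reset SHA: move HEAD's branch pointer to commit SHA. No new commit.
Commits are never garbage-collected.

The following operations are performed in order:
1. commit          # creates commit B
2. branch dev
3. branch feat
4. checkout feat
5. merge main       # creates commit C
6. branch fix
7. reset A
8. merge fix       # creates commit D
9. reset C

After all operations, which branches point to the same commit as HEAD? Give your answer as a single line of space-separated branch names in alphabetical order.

After op 1 (commit): HEAD=main@B [main=B]
After op 2 (branch): HEAD=main@B [dev=B main=B]
After op 3 (branch): HEAD=main@B [dev=B feat=B main=B]
After op 4 (checkout): HEAD=feat@B [dev=B feat=B main=B]
After op 5 (merge): HEAD=feat@C [dev=B feat=C main=B]
After op 6 (branch): HEAD=feat@C [dev=B feat=C fix=C main=B]
After op 7 (reset): HEAD=feat@A [dev=B feat=A fix=C main=B]
After op 8 (merge): HEAD=feat@D [dev=B feat=D fix=C main=B]
After op 9 (reset): HEAD=feat@C [dev=B feat=C fix=C main=B]

Answer: feat fix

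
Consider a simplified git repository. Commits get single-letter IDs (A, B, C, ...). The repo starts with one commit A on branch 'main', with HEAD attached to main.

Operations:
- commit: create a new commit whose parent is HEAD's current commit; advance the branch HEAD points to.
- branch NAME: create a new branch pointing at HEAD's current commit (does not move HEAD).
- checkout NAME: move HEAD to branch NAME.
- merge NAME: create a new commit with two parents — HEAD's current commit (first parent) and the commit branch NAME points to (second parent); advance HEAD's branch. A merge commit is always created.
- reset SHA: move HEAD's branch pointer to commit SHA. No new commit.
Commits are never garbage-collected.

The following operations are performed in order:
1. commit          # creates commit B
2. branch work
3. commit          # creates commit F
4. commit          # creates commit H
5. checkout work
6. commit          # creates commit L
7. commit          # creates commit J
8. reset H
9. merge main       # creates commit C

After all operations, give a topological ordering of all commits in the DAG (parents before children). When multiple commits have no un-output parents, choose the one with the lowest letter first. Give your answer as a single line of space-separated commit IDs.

Answer: A B F H C L J

Derivation:
After op 1 (commit): HEAD=main@B [main=B]
After op 2 (branch): HEAD=main@B [main=B work=B]
After op 3 (commit): HEAD=main@F [main=F work=B]
After op 4 (commit): HEAD=main@H [main=H work=B]
After op 5 (checkout): HEAD=work@B [main=H work=B]
After op 6 (commit): HEAD=work@L [main=H work=L]
After op 7 (commit): HEAD=work@J [main=H work=J]
After op 8 (reset): HEAD=work@H [main=H work=H]
After op 9 (merge): HEAD=work@C [main=H work=C]
commit A: parents=[]
commit B: parents=['A']
commit C: parents=['H', 'H']
commit F: parents=['B']
commit H: parents=['F']
commit J: parents=['L']
commit L: parents=['B']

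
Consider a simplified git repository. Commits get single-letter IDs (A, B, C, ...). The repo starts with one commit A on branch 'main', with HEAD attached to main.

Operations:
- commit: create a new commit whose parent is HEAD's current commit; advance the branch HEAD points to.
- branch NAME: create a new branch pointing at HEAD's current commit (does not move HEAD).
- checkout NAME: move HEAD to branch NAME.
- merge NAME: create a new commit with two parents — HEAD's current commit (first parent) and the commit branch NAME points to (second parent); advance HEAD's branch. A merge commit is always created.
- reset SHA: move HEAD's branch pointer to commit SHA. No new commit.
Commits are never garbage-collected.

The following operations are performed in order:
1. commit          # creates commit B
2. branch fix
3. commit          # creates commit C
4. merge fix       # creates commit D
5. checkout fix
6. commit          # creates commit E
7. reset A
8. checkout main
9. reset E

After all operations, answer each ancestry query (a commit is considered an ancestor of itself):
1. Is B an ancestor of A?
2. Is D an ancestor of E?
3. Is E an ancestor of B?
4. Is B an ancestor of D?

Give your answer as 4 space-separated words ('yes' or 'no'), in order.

Answer: no no no yes

Derivation:
After op 1 (commit): HEAD=main@B [main=B]
After op 2 (branch): HEAD=main@B [fix=B main=B]
After op 3 (commit): HEAD=main@C [fix=B main=C]
After op 4 (merge): HEAD=main@D [fix=B main=D]
After op 5 (checkout): HEAD=fix@B [fix=B main=D]
After op 6 (commit): HEAD=fix@E [fix=E main=D]
After op 7 (reset): HEAD=fix@A [fix=A main=D]
After op 8 (checkout): HEAD=main@D [fix=A main=D]
After op 9 (reset): HEAD=main@E [fix=A main=E]
ancestors(A) = {A}; B in? no
ancestors(E) = {A,B,E}; D in? no
ancestors(B) = {A,B}; E in? no
ancestors(D) = {A,B,C,D}; B in? yes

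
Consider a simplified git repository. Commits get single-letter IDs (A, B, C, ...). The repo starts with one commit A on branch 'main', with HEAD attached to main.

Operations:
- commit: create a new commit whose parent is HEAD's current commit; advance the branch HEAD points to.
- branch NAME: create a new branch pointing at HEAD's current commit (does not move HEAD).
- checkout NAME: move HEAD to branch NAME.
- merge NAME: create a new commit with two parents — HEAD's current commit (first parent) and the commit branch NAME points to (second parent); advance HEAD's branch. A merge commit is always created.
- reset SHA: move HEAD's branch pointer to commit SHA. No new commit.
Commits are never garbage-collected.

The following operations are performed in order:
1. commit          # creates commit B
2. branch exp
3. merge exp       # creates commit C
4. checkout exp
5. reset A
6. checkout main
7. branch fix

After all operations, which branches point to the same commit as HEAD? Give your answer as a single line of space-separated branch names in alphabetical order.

After op 1 (commit): HEAD=main@B [main=B]
After op 2 (branch): HEAD=main@B [exp=B main=B]
After op 3 (merge): HEAD=main@C [exp=B main=C]
After op 4 (checkout): HEAD=exp@B [exp=B main=C]
After op 5 (reset): HEAD=exp@A [exp=A main=C]
After op 6 (checkout): HEAD=main@C [exp=A main=C]
After op 7 (branch): HEAD=main@C [exp=A fix=C main=C]

Answer: fix main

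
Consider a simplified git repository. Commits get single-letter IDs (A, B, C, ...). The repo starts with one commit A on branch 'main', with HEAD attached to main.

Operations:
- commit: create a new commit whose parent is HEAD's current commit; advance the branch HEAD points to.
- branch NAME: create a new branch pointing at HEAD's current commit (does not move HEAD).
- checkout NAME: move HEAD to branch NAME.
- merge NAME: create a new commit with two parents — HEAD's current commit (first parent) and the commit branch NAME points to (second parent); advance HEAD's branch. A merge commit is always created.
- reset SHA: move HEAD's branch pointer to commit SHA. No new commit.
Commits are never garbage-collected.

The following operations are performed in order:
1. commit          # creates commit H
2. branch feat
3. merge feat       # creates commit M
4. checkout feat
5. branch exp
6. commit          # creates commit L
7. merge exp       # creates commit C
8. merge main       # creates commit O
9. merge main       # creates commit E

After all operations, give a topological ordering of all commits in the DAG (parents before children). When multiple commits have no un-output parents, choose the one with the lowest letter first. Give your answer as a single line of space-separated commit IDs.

After op 1 (commit): HEAD=main@H [main=H]
After op 2 (branch): HEAD=main@H [feat=H main=H]
After op 3 (merge): HEAD=main@M [feat=H main=M]
After op 4 (checkout): HEAD=feat@H [feat=H main=M]
After op 5 (branch): HEAD=feat@H [exp=H feat=H main=M]
After op 6 (commit): HEAD=feat@L [exp=H feat=L main=M]
After op 7 (merge): HEAD=feat@C [exp=H feat=C main=M]
After op 8 (merge): HEAD=feat@O [exp=H feat=O main=M]
After op 9 (merge): HEAD=feat@E [exp=H feat=E main=M]
commit A: parents=[]
commit C: parents=['L', 'H']
commit E: parents=['O', 'M']
commit H: parents=['A']
commit L: parents=['H']
commit M: parents=['H', 'H']
commit O: parents=['C', 'M']

Answer: A H L C M O E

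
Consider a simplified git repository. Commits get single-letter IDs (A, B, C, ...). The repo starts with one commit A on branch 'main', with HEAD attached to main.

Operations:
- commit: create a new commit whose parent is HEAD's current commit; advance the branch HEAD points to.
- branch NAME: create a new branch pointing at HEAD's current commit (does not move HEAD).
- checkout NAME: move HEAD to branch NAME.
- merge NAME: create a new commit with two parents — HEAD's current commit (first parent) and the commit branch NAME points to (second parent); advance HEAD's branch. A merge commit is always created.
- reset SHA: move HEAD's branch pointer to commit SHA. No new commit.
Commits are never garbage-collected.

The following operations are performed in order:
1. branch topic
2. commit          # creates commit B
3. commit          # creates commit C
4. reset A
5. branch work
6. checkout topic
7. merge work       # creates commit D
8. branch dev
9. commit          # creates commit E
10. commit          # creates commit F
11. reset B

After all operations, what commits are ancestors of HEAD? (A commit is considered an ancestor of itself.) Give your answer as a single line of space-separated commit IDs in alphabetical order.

Answer: A B

Derivation:
After op 1 (branch): HEAD=main@A [main=A topic=A]
After op 2 (commit): HEAD=main@B [main=B topic=A]
After op 3 (commit): HEAD=main@C [main=C topic=A]
After op 4 (reset): HEAD=main@A [main=A topic=A]
After op 5 (branch): HEAD=main@A [main=A topic=A work=A]
After op 6 (checkout): HEAD=topic@A [main=A topic=A work=A]
After op 7 (merge): HEAD=topic@D [main=A topic=D work=A]
After op 8 (branch): HEAD=topic@D [dev=D main=A topic=D work=A]
After op 9 (commit): HEAD=topic@E [dev=D main=A topic=E work=A]
After op 10 (commit): HEAD=topic@F [dev=D main=A topic=F work=A]
After op 11 (reset): HEAD=topic@B [dev=D main=A topic=B work=A]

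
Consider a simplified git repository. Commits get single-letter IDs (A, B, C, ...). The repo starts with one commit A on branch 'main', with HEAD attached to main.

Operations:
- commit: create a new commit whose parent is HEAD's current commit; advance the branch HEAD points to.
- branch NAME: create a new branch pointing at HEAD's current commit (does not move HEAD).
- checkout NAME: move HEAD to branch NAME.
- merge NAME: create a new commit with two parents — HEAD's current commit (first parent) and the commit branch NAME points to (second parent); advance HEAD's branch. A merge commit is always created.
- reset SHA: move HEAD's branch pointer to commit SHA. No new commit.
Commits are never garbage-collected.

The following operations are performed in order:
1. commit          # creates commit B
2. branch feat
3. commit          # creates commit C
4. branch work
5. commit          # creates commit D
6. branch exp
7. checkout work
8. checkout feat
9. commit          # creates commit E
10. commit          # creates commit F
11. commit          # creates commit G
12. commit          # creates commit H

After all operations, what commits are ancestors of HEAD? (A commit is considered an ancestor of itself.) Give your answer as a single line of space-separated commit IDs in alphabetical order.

Answer: A B E F G H

Derivation:
After op 1 (commit): HEAD=main@B [main=B]
After op 2 (branch): HEAD=main@B [feat=B main=B]
After op 3 (commit): HEAD=main@C [feat=B main=C]
After op 4 (branch): HEAD=main@C [feat=B main=C work=C]
After op 5 (commit): HEAD=main@D [feat=B main=D work=C]
After op 6 (branch): HEAD=main@D [exp=D feat=B main=D work=C]
After op 7 (checkout): HEAD=work@C [exp=D feat=B main=D work=C]
After op 8 (checkout): HEAD=feat@B [exp=D feat=B main=D work=C]
After op 9 (commit): HEAD=feat@E [exp=D feat=E main=D work=C]
After op 10 (commit): HEAD=feat@F [exp=D feat=F main=D work=C]
After op 11 (commit): HEAD=feat@G [exp=D feat=G main=D work=C]
After op 12 (commit): HEAD=feat@H [exp=D feat=H main=D work=C]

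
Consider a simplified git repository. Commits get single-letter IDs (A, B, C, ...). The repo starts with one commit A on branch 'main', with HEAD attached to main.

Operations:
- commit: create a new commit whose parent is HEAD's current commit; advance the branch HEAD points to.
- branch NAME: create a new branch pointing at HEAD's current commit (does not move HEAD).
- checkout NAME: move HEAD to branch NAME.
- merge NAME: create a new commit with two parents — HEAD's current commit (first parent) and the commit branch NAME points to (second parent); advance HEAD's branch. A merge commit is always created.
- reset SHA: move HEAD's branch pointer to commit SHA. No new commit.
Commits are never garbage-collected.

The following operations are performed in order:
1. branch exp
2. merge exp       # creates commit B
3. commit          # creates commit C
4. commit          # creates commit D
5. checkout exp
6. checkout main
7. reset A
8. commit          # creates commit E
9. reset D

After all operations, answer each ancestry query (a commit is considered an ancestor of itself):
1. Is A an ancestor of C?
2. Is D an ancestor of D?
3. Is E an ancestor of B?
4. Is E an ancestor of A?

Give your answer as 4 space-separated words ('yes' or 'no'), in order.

After op 1 (branch): HEAD=main@A [exp=A main=A]
After op 2 (merge): HEAD=main@B [exp=A main=B]
After op 3 (commit): HEAD=main@C [exp=A main=C]
After op 4 (commit): HEAD=main@D [exp=A main=D]
After op 5 (checkout): HEAD=exp@A [exp=A main=D]
After op 6 (checkout): HEAD=main@D [exp=A main=D]
After op 7 (reset): HEAD=main@A [exp=A main=A]
After op 8 (commit): HEAD=main@E [exp=A main=E]
After op 9 (reset): HEAD=main@D [exp=A main=D]
ancestors(C) = {A,B,C}; A in? yes
ancestors(D) = {A,B,C,D}; D in? yes
ancestors(B) = {A,B}; E in? no
ancestors(A) = {A}; E in? no

Answer: yes yes no no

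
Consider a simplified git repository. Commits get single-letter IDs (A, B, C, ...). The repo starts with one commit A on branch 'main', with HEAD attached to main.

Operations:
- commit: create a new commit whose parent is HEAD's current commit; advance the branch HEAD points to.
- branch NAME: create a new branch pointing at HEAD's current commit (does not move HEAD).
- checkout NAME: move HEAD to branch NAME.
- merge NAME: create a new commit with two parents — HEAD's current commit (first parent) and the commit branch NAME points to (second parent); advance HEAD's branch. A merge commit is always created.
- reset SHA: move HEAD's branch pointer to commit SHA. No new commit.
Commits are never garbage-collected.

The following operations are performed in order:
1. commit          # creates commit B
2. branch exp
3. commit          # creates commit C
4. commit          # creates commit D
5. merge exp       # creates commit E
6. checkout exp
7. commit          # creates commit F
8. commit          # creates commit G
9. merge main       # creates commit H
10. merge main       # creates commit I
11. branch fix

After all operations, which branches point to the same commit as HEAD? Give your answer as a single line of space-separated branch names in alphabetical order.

After op 1 (commit): HEAD=main@B [main=B]
After op 2 (branch): HEAD=main@B [exp=B main=B]
After op 3 (commit): HEAD=main@C [exp=B main=C]
After op 4 (commit): HEAD=main@D [exp=B main=D]
After op 5 (merge): HEAD=main@E [exp=B main=E]
After op 6 (checkout): HEAD=exp@B [exp=B main=E]
After op 7 (commit): HEAD=exp@F [exp=F main=E]
After op 8 (commit): HEAD=exp@G [exp=G main=E]
After op 9 (merge): HEAD=exp@H [exp=H main=E]
After op 10 (merge): HEAD=exp@I [exp=I main=E]
After op 11 (branch): HEAD=exp@I [exp=I fix=I main=E]

Answer: exp fix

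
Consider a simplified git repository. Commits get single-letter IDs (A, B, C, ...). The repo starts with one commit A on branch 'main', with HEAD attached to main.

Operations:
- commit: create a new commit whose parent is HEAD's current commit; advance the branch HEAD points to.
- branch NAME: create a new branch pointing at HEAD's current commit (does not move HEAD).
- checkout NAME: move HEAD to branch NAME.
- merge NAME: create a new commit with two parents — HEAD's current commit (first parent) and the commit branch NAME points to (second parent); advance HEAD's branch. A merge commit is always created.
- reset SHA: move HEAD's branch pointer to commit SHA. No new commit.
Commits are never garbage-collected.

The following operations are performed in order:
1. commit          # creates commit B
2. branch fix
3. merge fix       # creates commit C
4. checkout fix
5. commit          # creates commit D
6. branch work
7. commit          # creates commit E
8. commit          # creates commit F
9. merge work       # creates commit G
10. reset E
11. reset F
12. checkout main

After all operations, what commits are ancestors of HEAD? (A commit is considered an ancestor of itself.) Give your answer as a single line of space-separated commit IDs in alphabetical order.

After op 1 (commit): HEAD=main@B [main=B]
After op 2 (branch): HEAD=main@B [fix=B main=B]
After op 3 (merge): HEAD=main@C [fix=B main=C]
After op 4 (checkout): HEAD=fix@B [fix=B main=C]
After op 5 (commit): HEAD=fix@D [fix=D main=C]
After op 6 (branch): HEAD=fix@D [fix=D main=C work=D]
After op 7 (commit): HEAD=fix@E [fix=E main=C work=D]
After op 8 (commit): HEAD=fix@F [fix=F main=C work=D]
After op 9 (merge): HEAD=fix@G [fix=G main=C work=D]
After op 10 (reset): HEAD=fix@E [fix=E main=C work=D]
After op 11 (reset): HEAD=fix@F [fix=F main=C work=D]
After op 12 (checkout): HEAD=main@C [fix=F main=C work=D]

Answer: A B C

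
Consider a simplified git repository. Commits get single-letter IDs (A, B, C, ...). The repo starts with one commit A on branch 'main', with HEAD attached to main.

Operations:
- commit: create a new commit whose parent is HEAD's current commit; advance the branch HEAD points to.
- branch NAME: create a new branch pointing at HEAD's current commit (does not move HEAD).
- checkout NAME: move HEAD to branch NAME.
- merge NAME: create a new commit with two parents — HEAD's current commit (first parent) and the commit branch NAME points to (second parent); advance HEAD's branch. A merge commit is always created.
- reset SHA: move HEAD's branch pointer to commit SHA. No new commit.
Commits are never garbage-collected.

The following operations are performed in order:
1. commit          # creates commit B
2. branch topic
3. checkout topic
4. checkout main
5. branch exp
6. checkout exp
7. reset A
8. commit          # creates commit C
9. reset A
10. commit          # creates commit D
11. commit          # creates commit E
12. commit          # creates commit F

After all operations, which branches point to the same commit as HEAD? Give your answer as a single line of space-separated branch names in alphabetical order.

After op 1 (commit): HEAD=main@B [main=B]
After op 2 (branch): HEAD=main@B [main=B topic=B]
After op 3 (checkout): HEAD=topic@B [main=B topic=B]
After op 4 (checkout): HEAD=main@B [main=B topic=B]
After op 5 (branch): HEAD=main@B [exp=B main=B topic=B]
After op 6 (checkout): HEAD=exp@B [exp=B main=B topic=B]
After op 7 (reset): HEAD=exp@A [exp=A main=B topic=B]
After op 8 (commit): HEAD=exp@C [exp=C main=B topic=B]
After op 9 (reset): HEAD=exp@A [exp=A main=B topic=B]
After op 10 (commit): HEAD=exp@D [exp=D main=B topic=B]
After op 11 (commit): HEAD=exp@E [exp=E main=B topic=B]
After op 12 (commit): HEAD=exp@F [exp=F main=B topic=B]

Answer: exp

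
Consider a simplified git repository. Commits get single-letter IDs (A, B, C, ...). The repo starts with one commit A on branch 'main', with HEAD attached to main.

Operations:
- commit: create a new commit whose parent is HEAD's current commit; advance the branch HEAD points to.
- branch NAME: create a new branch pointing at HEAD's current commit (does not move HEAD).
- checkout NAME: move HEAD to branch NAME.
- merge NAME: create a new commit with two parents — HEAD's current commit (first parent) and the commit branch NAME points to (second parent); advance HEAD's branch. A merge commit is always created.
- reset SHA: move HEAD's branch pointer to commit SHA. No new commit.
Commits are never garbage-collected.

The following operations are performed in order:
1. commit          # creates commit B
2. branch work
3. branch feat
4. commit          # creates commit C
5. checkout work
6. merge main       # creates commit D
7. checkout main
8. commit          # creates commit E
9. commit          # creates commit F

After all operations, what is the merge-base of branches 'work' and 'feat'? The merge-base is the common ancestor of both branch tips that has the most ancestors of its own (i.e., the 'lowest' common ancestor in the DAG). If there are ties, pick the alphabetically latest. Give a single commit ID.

Answer: B

Derivation:
After op 1 (commit): HEAD=main@B [main=B]
After op 2 (branch): HEAD=main@B [main=B work=B]
After op 3 (branch): HEAD=main@B [feat=B main=B work=B]
After op 4 (commit): HEAD=main@C [feat=B main=C work=B]
After op 5 (checkout): HEAD=work@B [feat=B main=C work=B]
After op 6 (merge): HEAD=work@D [feat=B main=C work=D]
After op 7 (checkout): HEAD=main@C [feat=B main=C work=D]
After op 8 (commit): HEAD=main@E [feat=B main=E work=D]
After op 9 (commit): HEAD=main@F [feat=B main=F work=D]
ancestors(work=D): ['A', 'B', 'C', 'D']
ancestors(feat=B): ['A', 'B']
common: ['A', 'B']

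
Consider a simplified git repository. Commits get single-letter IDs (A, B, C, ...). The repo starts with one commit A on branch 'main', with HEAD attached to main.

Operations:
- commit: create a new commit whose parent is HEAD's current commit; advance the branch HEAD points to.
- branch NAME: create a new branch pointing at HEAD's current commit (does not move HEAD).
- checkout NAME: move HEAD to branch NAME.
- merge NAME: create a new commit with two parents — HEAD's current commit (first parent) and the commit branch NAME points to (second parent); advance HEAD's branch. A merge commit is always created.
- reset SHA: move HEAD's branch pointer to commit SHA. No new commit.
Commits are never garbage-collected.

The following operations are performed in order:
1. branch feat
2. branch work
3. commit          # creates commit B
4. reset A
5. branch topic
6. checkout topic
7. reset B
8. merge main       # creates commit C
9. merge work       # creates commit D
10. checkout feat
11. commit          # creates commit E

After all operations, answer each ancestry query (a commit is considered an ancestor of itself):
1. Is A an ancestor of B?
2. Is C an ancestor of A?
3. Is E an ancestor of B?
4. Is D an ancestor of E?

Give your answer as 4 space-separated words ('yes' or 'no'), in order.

Answer: yes no no no

Derivation:
After op 1 (branch): HEAD=main@A [feat=A main=A]
After op 2 (branch): HEAD=main@A [feat=A main=A work=A]
After op 3 (commit): HEAD=main@B [feat=A main=B work=A]
After op 4 (reset): HEAD=main@A [feat=A main=A work=A]
After op 5 (branch): HEAD=main@A [feat=A main=A topic=A work=A]
After op 6 (checkout): HEAD=topic@A [feat=A main=A topic=A work=A]
After op 7 (reset): HEAD=topic@B [feat=A main=A topic=B work=A]
After op 8 (merge): HEAD=topic@C [feat=A main=A topic=C work=A]
After op 9 (merge): HEAD=topic@D [feat=A main=A topic=D work=A]
After op 10 (checkout): HEAD=feat@A [feat=A main=A topic=D work=A]
After op 11 (commit): HEAD=feat@E [feat=E main=A topic=D work=A]
ancestors(B) = {A,B}; A in? yes
ancestors(A) = {A}; C in? no
ancestors(B) = {A,B}; E in? no
ancestors(E) = {A,E}; D in? no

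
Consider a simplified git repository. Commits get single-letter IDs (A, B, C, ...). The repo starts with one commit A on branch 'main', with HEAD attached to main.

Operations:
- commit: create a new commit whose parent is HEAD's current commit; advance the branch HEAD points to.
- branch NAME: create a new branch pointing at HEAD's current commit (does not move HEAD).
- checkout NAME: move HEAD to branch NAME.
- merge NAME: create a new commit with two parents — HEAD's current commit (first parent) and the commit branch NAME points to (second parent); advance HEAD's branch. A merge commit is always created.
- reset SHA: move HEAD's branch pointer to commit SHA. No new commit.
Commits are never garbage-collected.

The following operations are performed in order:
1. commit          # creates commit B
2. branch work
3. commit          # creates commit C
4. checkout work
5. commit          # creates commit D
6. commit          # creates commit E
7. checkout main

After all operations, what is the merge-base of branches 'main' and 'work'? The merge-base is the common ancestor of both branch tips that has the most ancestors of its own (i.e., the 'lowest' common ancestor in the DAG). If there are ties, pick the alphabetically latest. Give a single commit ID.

After op 1 (commit): HEAD=main@B [main=B]
After op 2 (branch): HEAD=main@B [main=B work=B]
After op 3 (commit): HEAD=main@C [main=C work=B]
After op 4 (checkout): HEAD=work@B [main=C work=B]
After op 5 (commit): HEAD=work@D [main=C work=D]
After op 6 (commit): HEAD=work@E [main=C work=E]
After op 7 (checkout): HEAD=main@C [main=C work=E]
ancestors(main=C): ['A', 'B', 'C']
ancestors(work=E): ['A', 'B', 'D', 'E']
common: ['A', 'B']

Answer: B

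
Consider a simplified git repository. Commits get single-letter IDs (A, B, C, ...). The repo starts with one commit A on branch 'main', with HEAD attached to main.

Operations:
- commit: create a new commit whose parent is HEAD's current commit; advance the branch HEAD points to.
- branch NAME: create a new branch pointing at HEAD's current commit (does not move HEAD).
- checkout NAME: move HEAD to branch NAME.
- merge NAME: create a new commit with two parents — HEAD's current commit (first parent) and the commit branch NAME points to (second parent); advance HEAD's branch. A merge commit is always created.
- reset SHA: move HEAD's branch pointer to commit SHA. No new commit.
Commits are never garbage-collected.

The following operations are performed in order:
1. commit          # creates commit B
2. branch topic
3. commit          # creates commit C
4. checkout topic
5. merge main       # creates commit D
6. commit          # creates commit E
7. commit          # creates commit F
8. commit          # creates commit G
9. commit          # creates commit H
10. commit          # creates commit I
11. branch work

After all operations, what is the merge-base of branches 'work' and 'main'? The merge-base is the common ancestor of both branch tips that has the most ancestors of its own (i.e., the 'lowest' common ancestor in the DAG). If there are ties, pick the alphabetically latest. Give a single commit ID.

After op 1 (commit): HEAD=main@B [main=B]
After op 2 (branch): HEAD=main@B [main=B topic=B]
After op 3 (commit): HEAD=main@C [main=C topic=B]
After op 4 (checkout): HEAD=topic@B [main=C topic=B]
After op 5 (merge): HEAD=topic@D [main=C topic=D]
After op 6 (commit): HEAD=topic@E [main=C topic=E]
After op 7 (commit): HEAD=topic@F [main=C topic=F]
After op 8 (commit): HEAD=topic@G [main=C topic=G]
After op 9 (commit): HEAD=topic@H [main=C topic=H]
After op 10 (commit): HEAD=topic@I [main=C topic=I]
After op 11 (branch): HEAD=topic@I [main=C topic=I work=I]
ancestors(work=I): ['A', 'B', 'C', 'D', 'E', 'F', 'G', 'H', 'I']
ancestors(main=C): ['A', 'B', 'C']
common: ['A', 'B', 'C']

Answer: C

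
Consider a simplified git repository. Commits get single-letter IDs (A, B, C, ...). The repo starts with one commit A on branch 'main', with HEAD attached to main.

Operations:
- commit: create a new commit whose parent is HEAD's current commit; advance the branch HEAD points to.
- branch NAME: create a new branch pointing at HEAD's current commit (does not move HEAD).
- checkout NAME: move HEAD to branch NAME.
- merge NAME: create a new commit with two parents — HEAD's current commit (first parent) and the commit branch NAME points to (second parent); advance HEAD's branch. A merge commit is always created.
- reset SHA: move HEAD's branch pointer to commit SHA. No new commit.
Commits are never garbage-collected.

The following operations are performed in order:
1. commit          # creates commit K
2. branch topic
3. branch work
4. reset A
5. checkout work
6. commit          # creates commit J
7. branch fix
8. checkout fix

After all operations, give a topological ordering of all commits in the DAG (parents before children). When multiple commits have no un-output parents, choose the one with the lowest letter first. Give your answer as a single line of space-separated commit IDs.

After op 1 (commit): HEAD=main@K [main=K]
After op 2 (branch): HEAD=main@K [main=K topic=K]
After op 3 (branch): HEAD=main@K [main=K topic=K work=K]
After op 4 (reset): HEAD=main@A [main=A topic=K work=K]
After op 5 (checkout): HEAD=work@K [main=A topic=K work=K]
After op 6 (commit): HEAD=work@J [main=A topic=K work=J]
After op 7 (branch): HEAD=work@J [fix=J main=A topic=K work=J]
After op 8 (checkout): HEAD=fix@J [fix=J main=A topic=K work=J]
commit A: parents=[]
commit J: parents=['K']
commit K: parents=['A']

Answer: A K J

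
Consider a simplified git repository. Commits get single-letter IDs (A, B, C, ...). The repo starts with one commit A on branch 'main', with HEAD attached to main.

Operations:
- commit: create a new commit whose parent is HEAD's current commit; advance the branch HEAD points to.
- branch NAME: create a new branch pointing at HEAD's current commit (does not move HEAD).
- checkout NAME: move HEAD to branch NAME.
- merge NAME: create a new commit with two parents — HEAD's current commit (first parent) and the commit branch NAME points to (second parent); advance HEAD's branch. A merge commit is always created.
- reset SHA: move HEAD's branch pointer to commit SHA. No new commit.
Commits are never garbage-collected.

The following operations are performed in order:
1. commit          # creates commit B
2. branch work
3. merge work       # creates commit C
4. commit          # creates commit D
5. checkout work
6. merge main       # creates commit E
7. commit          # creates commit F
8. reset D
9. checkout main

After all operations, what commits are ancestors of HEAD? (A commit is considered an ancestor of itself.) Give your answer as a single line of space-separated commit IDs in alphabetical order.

Answer: A B C D

Derivation:
After op 1 (commit): HEAD=main@B [main=B]
After op 2 (branch): HEAD=main@B [main=B work=B]
After op 3 (merge): HEAD=main@C [main=C work=B]
After op 4 (commit): HEAD=main@D [main=D work=B]
After op 5 (checkout): HEAD=work@B [main=D work=B]
After op 6 (merge): HEAD=work@E [main=D work=E]
After op 7 (commit): HEAD=work@F [main=D work=F]
After op 8 (reset): HEAD=work@D [main=D work=D]
After op 9 (checkout): HEAD=main@D [main=D work=D]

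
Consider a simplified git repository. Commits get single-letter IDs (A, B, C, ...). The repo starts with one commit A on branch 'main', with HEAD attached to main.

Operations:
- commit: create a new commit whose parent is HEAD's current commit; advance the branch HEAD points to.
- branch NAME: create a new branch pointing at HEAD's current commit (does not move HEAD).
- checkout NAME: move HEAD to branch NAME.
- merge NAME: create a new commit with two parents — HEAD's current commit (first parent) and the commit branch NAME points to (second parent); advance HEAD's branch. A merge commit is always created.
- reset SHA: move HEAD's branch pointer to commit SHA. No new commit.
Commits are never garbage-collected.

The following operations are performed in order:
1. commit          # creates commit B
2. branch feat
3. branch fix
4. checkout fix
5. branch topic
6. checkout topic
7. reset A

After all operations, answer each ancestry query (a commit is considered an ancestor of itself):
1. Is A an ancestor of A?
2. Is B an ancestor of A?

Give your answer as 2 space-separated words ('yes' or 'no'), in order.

After op 1 (commit): HEAD=main@B [main=B]
After op 2 (branch): HEAD=main@B [feat=B main=B]
After op 3 (branch): HEAD=main@B [feat=B fix=B main=B]
After op 4 (checkout): HEAD=fix@B [feat=B fix=B main=B]
After op 5 (branch): HEAD=fix@B [feat=B fix=B main=B topic=B]
After op 6 (checkout): HEAD=topic@B [feat=B fix=B main=B topic=B]
After op 7 (reset): HEAD=topic@A [feat=B fix=B main=B topic=A]
ancestors(A) = {A}; A in? yes
ancestors(A) = {A}; B in? no

Answer: yes no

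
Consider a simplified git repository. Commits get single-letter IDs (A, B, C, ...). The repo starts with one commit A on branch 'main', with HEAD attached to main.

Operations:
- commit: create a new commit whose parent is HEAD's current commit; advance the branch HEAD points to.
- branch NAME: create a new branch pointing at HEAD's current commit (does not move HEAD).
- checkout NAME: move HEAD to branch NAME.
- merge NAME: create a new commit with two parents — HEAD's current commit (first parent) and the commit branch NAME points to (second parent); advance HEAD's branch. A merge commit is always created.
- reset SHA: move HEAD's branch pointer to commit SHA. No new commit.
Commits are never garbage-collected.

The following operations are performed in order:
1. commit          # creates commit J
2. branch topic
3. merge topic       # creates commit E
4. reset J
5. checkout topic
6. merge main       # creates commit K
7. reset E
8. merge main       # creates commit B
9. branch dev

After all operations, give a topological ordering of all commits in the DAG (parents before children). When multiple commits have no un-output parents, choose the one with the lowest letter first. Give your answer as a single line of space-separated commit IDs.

Answer: A J E B K

Derivation:
After op 1 (commit): HEAD=main@J [main=J]
After op 2 (branch): HEAD=main@J [main=J topic=J]
After op 3 (merge): HEAD=main@E [main=E topic=J]
After op 4 (reset): HEAD=main@J [main=J topic=J]
After op 5 (checkout): HEAD=topic@J [main=J topic=J]
After op 6 (merge): HEAD=topic@K [main=J topic=K]
After op 7 (reset): HEAD=topic@E [main=J topic=E]
After op 8 (merge): HEAD=topic@B [main=J topic=B]
After op 9 (branch): HEAD=topic@B [dev=B main=J topic=B]
commit A: parents=[]
commit B: parents=['E', 'J']
commit E: parents=['J', 'J']
commit J: parents=['A']
commit K: parents=['J', 'J']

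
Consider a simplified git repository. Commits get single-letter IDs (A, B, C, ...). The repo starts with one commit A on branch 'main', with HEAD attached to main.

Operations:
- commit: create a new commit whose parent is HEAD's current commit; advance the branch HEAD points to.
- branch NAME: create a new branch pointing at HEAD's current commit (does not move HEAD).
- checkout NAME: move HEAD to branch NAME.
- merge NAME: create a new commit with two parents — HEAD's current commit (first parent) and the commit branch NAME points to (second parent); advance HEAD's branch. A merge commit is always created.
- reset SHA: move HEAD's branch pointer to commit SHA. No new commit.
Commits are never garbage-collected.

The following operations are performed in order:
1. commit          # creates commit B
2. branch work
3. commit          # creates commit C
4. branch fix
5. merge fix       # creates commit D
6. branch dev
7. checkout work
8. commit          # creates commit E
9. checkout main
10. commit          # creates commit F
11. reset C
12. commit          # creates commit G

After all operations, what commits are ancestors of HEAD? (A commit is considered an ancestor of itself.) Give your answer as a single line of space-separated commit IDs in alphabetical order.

Answer: A B C G

Derivation:
After op 1 (commit): HEAD=main@B [main=B]
After op 2 (branch): HEAD=main@B [main=B work=B]
After op 3 (commit): HEAD=main@C [main=C work=B]
After op 4 (branch): HEAD=main@C [fix=C main=C work=B]
After op 5 (merge): HEAD=main@D [fix=C main=D work=B]
After op 6 (branch): HEAD=main@D [dev=D fix=C main=D work=B]
After op 7 (checkout): HEAD=work@B [dev=D fix=C main=D work=B]
After op 8 (commit): HEAD=work@E [dev=D fix=C main=D work=E]
After op 9 (checkout): HEAD=main@D [dev=D fix=C main=D work=E]
After op 10 (commit): HEAD=main@F [dev=D fix=C main=F work=E]
After op 11 (reset): HEAD=main@C [dev=D fix=C main=C work=E]
After op 12 (commit): HEAD=main@G [dev=D fix=C main=G work=E]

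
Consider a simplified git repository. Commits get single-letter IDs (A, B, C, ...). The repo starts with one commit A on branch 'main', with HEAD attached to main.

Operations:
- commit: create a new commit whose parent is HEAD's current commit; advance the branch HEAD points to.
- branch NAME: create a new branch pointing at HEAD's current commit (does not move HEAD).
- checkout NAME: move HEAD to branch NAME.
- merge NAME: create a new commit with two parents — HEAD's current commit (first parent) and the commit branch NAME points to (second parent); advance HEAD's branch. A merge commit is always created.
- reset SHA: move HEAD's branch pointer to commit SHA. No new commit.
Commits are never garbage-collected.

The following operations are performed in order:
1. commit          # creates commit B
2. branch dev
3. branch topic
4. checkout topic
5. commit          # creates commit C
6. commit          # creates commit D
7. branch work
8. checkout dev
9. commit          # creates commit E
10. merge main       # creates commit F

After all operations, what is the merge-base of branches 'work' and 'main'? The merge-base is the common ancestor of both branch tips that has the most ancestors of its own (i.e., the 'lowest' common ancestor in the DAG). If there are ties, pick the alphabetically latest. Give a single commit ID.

After op 1 (commit): HEAD=main@B [main=B]
After op 2 (branch): HEAD=main@B [dev=B main=B]
After op 3 (branch): HEAD=main@B [dev=B main=B topic=B]
After op 4 (checkout): HEAD=topic@B [dev=B main=B topic=B]
After op 5 (commit): HEAD=topic@C [dev=B main=B topic=C]
After op 6 (commit): HEAD=topic@D [dev=B main=B topic=D]
After op 7 (branch): HEAD=topic@D [dev=B main=B topic=D work=D]
After op 8 (checkout): HEAD=dev@B [dev=B main=B topic=D work=D]
After op 9 (commit): HEAD=dev@E [dev=E main=B topic=D work=D]
After op 10 (merge): HEAD=dev@F [dev=F main=B topic=D work=D]
ancestors(work=D): ['A', 'B', 'C', 'D']
ancestors(main=B): ['A', 'B']
common: ['A', 'B']

Answer: B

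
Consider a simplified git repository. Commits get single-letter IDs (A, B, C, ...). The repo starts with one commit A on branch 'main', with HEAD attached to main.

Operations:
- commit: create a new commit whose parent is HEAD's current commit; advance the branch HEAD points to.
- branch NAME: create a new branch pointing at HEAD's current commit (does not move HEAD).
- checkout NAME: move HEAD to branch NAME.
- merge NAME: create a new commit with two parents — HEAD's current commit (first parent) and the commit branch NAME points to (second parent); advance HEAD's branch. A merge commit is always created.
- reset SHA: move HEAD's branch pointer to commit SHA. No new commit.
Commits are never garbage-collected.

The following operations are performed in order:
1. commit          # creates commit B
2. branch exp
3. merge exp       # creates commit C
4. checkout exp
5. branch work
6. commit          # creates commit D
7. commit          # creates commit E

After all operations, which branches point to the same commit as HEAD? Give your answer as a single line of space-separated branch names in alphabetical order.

Answer: exp

Derivation:
After op 1 (commit): HEAD=main@B [main=B]
After op 2 (branch): HEAD=main@B [exp=B main=B]
After op 3 (merge): HEAD=main@C [exp=B main=C]
After op 4 (checkout): HEAD=exp@B [exp=B main=C]
After op 5 (branch): HEAD=exp@B [exp=B main=C work=B]
After op 6 (commit): HEAD=exp@D [exp=D main=C work=B]
After op 7 (commit): HEAD=exp@E [exp=E main=C work=B]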